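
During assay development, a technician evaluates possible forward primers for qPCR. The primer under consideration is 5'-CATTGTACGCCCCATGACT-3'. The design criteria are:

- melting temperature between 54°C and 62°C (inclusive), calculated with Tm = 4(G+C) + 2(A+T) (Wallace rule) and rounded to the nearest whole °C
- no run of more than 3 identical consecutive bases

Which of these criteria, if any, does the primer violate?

Base counts: A=4, T=5, G=3, C=7 (length 19).
Tm: Tm = 2·9 + 4·10 = 58°C ✓
homopolymer run: longest run = 4, exceeds 3 ✗

Fails: homopolymer run.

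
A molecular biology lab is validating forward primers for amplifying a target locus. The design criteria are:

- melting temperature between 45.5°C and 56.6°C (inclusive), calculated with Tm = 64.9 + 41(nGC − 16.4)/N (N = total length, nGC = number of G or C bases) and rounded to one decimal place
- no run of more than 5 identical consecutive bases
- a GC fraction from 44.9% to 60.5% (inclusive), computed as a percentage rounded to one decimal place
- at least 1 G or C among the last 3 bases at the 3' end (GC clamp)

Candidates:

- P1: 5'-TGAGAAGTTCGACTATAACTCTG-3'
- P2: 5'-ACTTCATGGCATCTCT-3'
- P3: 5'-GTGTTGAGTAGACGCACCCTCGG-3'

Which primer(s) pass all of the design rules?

None of the candidates satisfy all criteria.

P1 (23 nt, A=7 T=7 G=5 C=4): Tm = 64.9 + 41·(9 − 16.4)/23 = 51.7°C ✓; longest run = 2 ✓; GC 9/23 = 39.1%, outside 44.9–60.5% ✗; 3' end CTG has 2 G/C ✓ — fails.
P2 (16 nt, A=3 T=6 G=2 C=5): Tm = 64.9 + 41·(7 − 16.4)/16 = 40.8°C, outside 45.5–56.6°C ✗; longest run = 2 ✓; GC 7/16 = 43.8%, outside 44.9–60.5% ✗; 3' end TCT has 1 G/C ✓ — fails.
P3 (23 nt, A=4 T=5 G=8 C=6): Tm = 64.9 + 41·(14 − 16.4)/23 = 60.6°C, outside 45.5–56.6°C ✗; longest run = 3 ✓; GC 14/23 = 60.9%, outside 44.9–60.5% ✗; 3' end CGG has 3 G/C ✓ — fails.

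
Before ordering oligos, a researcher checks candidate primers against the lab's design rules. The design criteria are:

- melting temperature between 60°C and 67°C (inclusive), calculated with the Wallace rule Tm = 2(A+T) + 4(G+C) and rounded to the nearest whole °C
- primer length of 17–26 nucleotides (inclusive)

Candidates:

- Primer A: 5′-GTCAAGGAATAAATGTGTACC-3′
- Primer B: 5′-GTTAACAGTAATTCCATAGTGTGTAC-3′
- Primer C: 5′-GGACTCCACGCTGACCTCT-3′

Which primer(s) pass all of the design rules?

Primer C only.

Primer A (21 nt, A=8 T=5 G=5 C=3): Tm = 2·13 + 4·8 = 58°C, outside 60–67°C ✗; length 21 ✓ — fails.
Primer B (26 nt, A=8 T=9 G=5 C=4): Tm = 2·17 + 4·9 = 70°C, outside 60–67°C ✗; length 26 ✓ — fails.
Primer C (19 nt, A=3 T=4 G=4 C=8): Tm = 2·7 + 4·12 = 62°C ✓; length 19 ✓ — passes.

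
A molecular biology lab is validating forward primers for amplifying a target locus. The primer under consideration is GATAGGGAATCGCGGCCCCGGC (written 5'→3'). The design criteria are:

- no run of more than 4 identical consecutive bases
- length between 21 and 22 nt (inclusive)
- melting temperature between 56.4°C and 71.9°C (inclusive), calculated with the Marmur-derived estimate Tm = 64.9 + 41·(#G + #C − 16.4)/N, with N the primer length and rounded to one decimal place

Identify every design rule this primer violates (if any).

Base counts: A=4, T=2, G=9, C=7 (length 22).
homopolymer run: longest run = 4 ✓
length: length 22 ✓
Tm: Tm = 64.9 + 41·(16 − 16.4)/22 = 64.2°C ✓

Meets all criteria.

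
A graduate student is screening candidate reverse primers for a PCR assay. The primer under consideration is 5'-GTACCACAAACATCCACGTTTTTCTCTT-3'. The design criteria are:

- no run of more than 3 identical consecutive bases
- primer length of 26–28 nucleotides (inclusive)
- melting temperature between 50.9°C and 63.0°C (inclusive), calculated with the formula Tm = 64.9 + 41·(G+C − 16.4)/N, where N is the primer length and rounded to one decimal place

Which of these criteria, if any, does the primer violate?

Base counts: A=7, T=10, G=2, C=9 (length 28).
homopolymer run: longest run = 5, exceeds 3 ✗
length: length 28 ✓
Tm: Tm = 64.9 + 41·(11 − 16.4)/28 = 57.0°C ✓

Fails: homopolymer run.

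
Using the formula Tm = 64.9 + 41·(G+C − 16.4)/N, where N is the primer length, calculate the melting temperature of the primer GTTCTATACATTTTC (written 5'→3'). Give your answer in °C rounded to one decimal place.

Base counts: A=3, T=8, G=1, C=3; G+C = 4, N = 15.
Tm = 64.9 + 41·(4 − 16.4)/15 = 64.9 + -508.40/15 = 31.0°C.

31.0°C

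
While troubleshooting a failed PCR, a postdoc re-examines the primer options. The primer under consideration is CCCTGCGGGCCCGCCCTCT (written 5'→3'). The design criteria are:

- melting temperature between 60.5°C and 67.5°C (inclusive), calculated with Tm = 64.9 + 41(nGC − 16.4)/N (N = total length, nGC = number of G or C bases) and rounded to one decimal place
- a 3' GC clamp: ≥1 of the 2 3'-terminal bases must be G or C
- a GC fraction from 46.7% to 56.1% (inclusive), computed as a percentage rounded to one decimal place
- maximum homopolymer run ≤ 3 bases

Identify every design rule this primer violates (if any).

Base counts: A=0, T=3, G=5, C=11 (length 19).
Tm: Tm = 64.9 + 41·(16 − 16.4)/19 = 64.0°C ✓
GC clamp: 3' end CT has 1 G/C ✓
GC content: GC 16/19 = 84.2%, outside 46.7–56.1% ✗
homopolymer run: longest run = 3 ✓

Fails: GC content.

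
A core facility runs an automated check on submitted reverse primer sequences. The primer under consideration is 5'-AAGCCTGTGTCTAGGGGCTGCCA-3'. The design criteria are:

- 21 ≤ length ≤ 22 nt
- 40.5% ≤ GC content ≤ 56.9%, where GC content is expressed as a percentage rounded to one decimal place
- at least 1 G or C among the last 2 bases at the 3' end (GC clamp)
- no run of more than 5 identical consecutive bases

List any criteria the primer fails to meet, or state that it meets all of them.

Base counts: A=4, T=5, G=8, C=6 (length 23).
length: length 23, outside 21–22 ✗
GC content: GC 14/23 = 60.9%, outside 40.5–56.9% ✗
GC clamp: 3' end CA has 1 G/C ✓
homopolymer run: longest run = 4 ✓

Fails: length, GC content.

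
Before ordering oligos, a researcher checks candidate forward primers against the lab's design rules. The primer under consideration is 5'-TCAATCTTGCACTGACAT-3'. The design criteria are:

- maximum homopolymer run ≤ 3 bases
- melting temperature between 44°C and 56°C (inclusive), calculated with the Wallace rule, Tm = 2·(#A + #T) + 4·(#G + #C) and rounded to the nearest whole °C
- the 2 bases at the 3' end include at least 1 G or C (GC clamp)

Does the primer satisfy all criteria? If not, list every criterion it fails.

Base counts: A=5, T=6, G=2, C=5 (length 18).
homopolymer run: longest run = 2 ✓
Tm: Tm = 2·11 + 4·7 = 50°C ✓
GC clamp: 3' end AT has 0 G/C, need ≥1 ✗

Fails: GC clamp.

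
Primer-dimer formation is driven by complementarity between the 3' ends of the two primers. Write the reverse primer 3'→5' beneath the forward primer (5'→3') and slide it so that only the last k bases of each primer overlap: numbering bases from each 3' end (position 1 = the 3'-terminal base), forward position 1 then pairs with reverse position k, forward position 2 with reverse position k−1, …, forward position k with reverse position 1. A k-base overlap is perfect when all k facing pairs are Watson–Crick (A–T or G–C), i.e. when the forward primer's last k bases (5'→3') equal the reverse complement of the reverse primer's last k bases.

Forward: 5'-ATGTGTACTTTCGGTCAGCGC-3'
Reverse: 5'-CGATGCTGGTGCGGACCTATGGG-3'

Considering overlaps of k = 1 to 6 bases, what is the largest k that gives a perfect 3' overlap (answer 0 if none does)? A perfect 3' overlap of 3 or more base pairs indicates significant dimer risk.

Last 6 bases (5'→3') — forward …CAGCGC, reverse …TATGGG.
Reverse complement of the reverse primer's last 6 bases: CCCATA; its first k bases are the reverse complement of the reverse primer's last k bases, so a perfect k-base overlap needs the forward primer's last k bases to equal them.
Comparing (forward last k vs required): k=1: C vs C ✓; k=2: GC vs CC ✗; k=3: CGC vs CCC ✗; k=4: GCGC vs CCCA ✗; k=5: AGCGC vs CCCAT ✗; k=6: CAGCGC vs CCCATA ✗.
Only k = 1 is perfect, so the longest perfect 3' overlap is 1.

Longest perfect overlap: 1 complementary base pair; below the dimer-risk threshold (threshold 3).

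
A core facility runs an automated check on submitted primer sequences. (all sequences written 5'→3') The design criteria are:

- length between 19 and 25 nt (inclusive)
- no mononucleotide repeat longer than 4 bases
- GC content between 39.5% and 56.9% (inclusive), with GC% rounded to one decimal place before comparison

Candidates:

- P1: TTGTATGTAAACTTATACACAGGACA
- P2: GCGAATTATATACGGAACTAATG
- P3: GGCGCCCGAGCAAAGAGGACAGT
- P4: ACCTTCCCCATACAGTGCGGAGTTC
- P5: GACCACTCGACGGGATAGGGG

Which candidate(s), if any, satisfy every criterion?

P4 only.

P1 (26 nt, A=10 T=8 G=4 C=4): length 26, outside 19–25 ✗; longest run = 3 ✓; GC 8/26 = 30.8%, outside 39.5–56.9% ✗ — fails.
P2 (23 nt, A=9 T=6 G=5 C=3): length 23 ✓; longest run = 2 ✓; GC 8/23 = 34.8%, outside 39.5–56.9% ✗ — fails.
P3 (23 nt, A=7 T=1 G=9 C=6): length 23 ✓; longest run = 3 ✓; GC 15/23 = 65.2%, outside 39.5–56.9% ✗ — fails.
P4 (25 nt, A=5 T=6 G=5 C=9): length 25 ✓; longest run = 4 ✓; GC 14/25 = 56.0% ✓ — passes.
P5 (21 nt, A=5 T=2 G=9 C=5): length 21 ✓; longest run = 4 ✓; GC 14/21 = 66.7%, outside 39.5–56.9% ✗ — fails.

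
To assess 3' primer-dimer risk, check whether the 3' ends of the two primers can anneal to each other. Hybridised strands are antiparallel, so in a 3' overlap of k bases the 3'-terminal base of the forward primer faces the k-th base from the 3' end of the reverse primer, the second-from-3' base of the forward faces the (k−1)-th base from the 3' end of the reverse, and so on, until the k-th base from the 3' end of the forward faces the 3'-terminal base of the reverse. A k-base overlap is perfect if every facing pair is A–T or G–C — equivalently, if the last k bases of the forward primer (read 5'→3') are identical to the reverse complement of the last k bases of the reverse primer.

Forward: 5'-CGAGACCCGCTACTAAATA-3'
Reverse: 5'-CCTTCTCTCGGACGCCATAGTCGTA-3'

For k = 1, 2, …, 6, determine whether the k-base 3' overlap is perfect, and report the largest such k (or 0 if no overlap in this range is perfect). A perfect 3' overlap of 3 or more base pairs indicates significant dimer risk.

Last 6 bases (5'→3') — forward …TAAATA, reverse …GTCGTA.
Reverse complement of the reverse primer's last 6 bases: TACGAC; its first k bases are the reverse complement of the reverse primer's last k bases, so a perfect k-base overlap needs the forward primer's last k bases to equal them.
Comparing (forward last k vs required): k=1: A vs T ✗; k=2: TA vs TA ✓; k=3: ATA vs TAC ✗; k=4: AATA vs TACG ✗; k=5: AAATA vs TACGA ✗; k=6: TAAATA vs TACGAC ✗.
Only k = 2 is perfect, so the longest perfect 3' overlap is 2.

Longest perfect overlap: 2 complementary base pairs; below the dimer-risk threshold (threshold 3).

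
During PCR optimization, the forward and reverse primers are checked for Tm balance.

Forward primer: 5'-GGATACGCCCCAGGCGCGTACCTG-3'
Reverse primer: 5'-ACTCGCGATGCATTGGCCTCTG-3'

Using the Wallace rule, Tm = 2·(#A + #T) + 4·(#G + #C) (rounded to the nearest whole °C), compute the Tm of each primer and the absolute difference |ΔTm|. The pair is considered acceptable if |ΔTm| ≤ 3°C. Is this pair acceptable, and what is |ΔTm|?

|ΔTm| = 12°C; the pair is not acceptable.

Forward: A=4 T=3 G=8 C=9 → Tm = 2·7 + 4·17 = 82°C.
Reverse: A=3 T=6 G=6 C=7 → Tm = 2·9 + 4·13 = 70°C.
|ΔTm| = |82 − 70| = 12°C, > 3°C.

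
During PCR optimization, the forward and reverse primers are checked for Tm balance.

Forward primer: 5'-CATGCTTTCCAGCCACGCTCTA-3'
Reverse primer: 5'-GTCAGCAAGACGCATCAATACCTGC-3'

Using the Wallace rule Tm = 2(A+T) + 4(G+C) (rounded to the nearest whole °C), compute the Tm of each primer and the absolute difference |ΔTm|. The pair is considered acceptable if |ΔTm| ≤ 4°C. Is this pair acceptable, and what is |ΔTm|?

|ΔTm| = 8°C; the pair is not acceptable.

Forward: A=4 T=6 G=3 C=9 → Tm = 2·10 + 4·12 = 68°C.
Reverse: A=8 T=4 G=5 C=8 → Tm = 2·12 + 4·13 = 76°C.
|ΔTm| = |68 − 76| = 8°C, > 4°C.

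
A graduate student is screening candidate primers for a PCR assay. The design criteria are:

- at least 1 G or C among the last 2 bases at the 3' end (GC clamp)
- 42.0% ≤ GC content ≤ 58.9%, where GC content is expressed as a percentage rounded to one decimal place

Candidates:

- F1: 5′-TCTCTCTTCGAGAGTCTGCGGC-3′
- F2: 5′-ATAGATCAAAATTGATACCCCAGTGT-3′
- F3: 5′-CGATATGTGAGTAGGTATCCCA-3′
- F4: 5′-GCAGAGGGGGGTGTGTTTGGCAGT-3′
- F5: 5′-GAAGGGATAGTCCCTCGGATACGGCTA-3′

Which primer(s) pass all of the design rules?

F3 only.

F1 (22 nt, A=2 T=7 G=6 C=7): 3' end GC has 2 G/C ✓; GC 13/22 = 59.1%, outside 42.0–58.9% ✗ — fails.
F2 (26 nt, A=10 T=7 G=4 C=5): 3' end GT has 1 G/C ✓; GC 9/26 = 34.6%, outside 42.0–58.9% ✗ — fails.
F3 (22 nt, A=6 T=6 G=6 C=4): 3' end CA has 1 G/C ✓; GC 10/22 = 45.5% ✓ — passes.
F4 (24 nt, A=3 T=6 G=13 C=2): 3' end GT has 1 G/C ✓; GC 15/24 = 62.5%, outside 42.0–58.9% ✗ — fails.
F5 (27 nt, A=7 T=5 G=9 C=6): 3' end TA has 0 G/C, need ≥1 ✗; GC 15/27 = 55.6% ✓ — fails.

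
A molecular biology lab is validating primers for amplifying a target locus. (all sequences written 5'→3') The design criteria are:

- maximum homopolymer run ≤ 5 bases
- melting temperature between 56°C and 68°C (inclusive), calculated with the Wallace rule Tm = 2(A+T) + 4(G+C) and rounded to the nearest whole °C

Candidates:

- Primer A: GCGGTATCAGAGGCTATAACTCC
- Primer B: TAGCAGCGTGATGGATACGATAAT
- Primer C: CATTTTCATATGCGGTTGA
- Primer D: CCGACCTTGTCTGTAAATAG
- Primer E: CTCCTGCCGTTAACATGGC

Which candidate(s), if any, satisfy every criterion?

Primer A (23 nt, A=6 T=5 G=6 C=6): longest run = 2 ✓; Tm = 2·11 + 4·12 = 70°C, outside 56–68°C ✗ — fails.
Primer B (24 nt, A=8 T=6 G=7 C=3): longest run = 2 ✓; Tm = 2·14 + 4·10 = 68°C ✓ — passes.
Primer C (19 nt, A=4 T=8 G=4 C=3): longest run = 4 ✓; Tm = 2·12 + 4·7 = 52°C, outside 56–68°C ✗ — fails.
Primer D (20 nt, A=5 T=6 G=4 C=5): longest run = 3 ✓; Tm = 2·11 + 4·9 = 58°C ✓ — passes.
Primer E (19 nt, A=3 T=5 G=4 C=7): longest run = 2 ✓; Tm = 2·8 + 4·11 = 60°C ✓ — passes.

Primer B, Primer D and Primer E.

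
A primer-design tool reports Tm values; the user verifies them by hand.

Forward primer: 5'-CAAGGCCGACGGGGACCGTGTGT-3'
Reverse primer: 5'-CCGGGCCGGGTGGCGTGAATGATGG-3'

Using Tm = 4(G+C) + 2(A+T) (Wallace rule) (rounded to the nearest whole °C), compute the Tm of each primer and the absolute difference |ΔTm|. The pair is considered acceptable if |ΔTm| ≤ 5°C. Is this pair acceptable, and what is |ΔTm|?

Forward: A=4 T=3 G=10 C=6 → Tm = 2·7 + 4·16 = 78°C.
Reverse: A=3 T=4 G=13 C=5 → Tm = 2·7 + 4·18 = 86°C.
|ΔTm| = |78 − 86| = 8°C, > 5°C.

|ΔTm| = 8°C; the pair is not acceptable.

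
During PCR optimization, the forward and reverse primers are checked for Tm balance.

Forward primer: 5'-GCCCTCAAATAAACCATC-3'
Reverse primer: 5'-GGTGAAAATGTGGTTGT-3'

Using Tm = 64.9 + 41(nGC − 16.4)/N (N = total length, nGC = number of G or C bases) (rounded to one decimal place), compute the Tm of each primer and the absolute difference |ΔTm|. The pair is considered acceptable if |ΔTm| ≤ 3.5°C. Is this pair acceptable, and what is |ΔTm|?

Forward: G+C = 8, N = 18 → Tm = 64.9 + 41·(8 − 16.4)/18 = 45.8°C.
Reverse: G+C = 7, N = 17 → Tm = 64.9 + 41·(7 − 16.4)/17 = 42.2°C.
|ΔTm| = |45.8 − 42.2| = 3.6°C, > 3.5°C.

|ΔTm| = 3.6°C; the pair is not acceptable.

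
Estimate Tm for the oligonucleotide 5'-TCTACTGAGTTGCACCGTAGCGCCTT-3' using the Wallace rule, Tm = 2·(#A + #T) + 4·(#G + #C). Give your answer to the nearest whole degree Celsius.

Base counts: A=4, T=8, G=6, C=8 (length 26).
Tm = 2·(4+8) + 4·(6+8) = 2·12 + 4·14 = 24 + 56 = 80°C.

80°C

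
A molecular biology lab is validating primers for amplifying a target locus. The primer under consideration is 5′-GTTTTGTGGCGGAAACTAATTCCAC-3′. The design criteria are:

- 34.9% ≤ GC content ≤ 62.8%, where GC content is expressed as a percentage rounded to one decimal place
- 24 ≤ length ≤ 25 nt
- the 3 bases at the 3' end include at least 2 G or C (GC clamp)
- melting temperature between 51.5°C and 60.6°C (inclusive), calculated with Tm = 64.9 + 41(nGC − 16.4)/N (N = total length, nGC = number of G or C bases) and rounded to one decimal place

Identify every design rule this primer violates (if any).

Meets all criteria.

Base counts: A=6, T=8, G=6, C=5 (length 25).
GC content: GC 11/25 = 44.0% ✓
length: length 25 ✓
GC clamp: 3' end CAC has 2 G/C ✓
Tm: Tm = 64.9 + 41·(11 − 16.4)/25 = 56.0°C ✓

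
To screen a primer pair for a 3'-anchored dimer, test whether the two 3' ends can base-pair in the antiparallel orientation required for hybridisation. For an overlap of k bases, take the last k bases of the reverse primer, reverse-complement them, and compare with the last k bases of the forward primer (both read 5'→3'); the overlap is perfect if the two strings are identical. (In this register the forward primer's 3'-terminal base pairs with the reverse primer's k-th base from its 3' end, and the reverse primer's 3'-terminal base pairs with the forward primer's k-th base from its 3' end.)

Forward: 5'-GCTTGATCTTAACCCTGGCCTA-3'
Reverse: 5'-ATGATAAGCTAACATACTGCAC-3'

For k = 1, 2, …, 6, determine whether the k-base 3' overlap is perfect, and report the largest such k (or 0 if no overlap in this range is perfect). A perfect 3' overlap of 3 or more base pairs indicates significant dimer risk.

Longest perfect overlap: 0 complementary base pairs; below the dimer-risk threshold (threshold 3).

Last 6 bases (5'→3') — forward …GGCCTA, reverse …CTGCAC.
Reverse complement of the reverse primer's last 6 bases: GTGCAG; its first k bases are the reverse complement of the reverse primer's last k bases, so a perfect k-base overlap needs the forward primer's last k bases to equal them.
Comparing (forward last k vs required): k=1: A vs G ✗; k=2: TA vs GT ✗; k=3: CTA vs GTG ✗; k=4: CCTA vs GTGC ✗; k=5: GCCTA vs GTGCA ✗; k=6: GGCCTA vs GTGCAG ✗.
No overlap length from 1 to 6 is perfect, so the longest perfect 3' overlap is 0.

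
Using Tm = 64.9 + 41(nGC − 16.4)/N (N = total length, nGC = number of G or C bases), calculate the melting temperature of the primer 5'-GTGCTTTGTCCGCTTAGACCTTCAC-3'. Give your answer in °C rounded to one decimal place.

59.3°C

Base counts: A=3, T=9, G=5, C=8; G+C = 13, N = 25.
Tm = 64.9 + 41·(13 − 16.4)/25 = 64.9 + -139.40/25 = 59.3°C.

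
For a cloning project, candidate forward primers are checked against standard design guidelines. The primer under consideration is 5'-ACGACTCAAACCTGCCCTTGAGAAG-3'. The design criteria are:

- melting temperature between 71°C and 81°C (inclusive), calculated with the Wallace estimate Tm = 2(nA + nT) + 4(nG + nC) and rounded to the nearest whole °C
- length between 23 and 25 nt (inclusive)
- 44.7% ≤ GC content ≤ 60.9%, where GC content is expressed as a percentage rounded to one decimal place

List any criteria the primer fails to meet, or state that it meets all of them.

Base counts: A=8, T=4, G=5, C=8 (length 25).
Tm: Tm = 2·12 + 4·13 = 76°C ✓
length: length 25 ✓
GC content: GC 13/25 = 52.0% ✓

Meets all criteria.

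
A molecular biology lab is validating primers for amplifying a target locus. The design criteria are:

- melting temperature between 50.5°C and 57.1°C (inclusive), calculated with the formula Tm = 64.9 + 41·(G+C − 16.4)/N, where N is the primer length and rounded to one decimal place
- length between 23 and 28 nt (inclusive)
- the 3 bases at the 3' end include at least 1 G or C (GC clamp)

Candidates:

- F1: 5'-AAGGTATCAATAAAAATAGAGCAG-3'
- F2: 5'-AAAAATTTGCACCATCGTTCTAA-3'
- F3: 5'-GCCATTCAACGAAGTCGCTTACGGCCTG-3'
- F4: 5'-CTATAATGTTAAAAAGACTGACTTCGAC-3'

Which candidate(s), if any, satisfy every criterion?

F4 only.

F1 (24 nt, A=13 T=4 G=5 C=2): Tm = 64.9 + 41·(7 − 16.4)/24 = 48.8°C, outside 50.5–57.1°C ✗; length 24 ✓; 3' end CAG has 2 G/C ✓ — fails.
F2 (23 nt, A=9 T=7 G=2 C=5): Tm = 64.9 + 41·(7 − 16.4)/23 = 48.1°C, outside 50.5–57.1°C ✗; length 23 ✓; 3' end TAA has 0 G/C, need ≥1 ✗ — fails.
F3 (28 nt, A=6 T=6 G=7 C=9): Tm = 64.9 + 41·(16 − 16.4)/28 = 64.3°C, outside 50.5–57.1°C ✗; length 28 ✓; 3' end CTG has 2 G/C ✓ — fails.
F4 (28 nt, A=11 T=8 G=4 C=5): Tm = 64.9 + 41·(9 − 16.4)/28 = 54.1°C ✓; length 28 ✓; 3' end GAC has 2 G/C ✓ — passes.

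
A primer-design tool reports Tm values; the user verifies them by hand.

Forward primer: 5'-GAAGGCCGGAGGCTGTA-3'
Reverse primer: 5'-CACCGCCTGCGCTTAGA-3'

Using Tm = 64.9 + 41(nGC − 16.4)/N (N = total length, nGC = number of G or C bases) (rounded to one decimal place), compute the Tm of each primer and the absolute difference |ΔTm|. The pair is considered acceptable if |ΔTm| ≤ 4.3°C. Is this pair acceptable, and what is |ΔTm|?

|ΔTm| = 0.0°C; the pair is acceptable.

Forward: G+C = 11, N = 17 → Tm = 64.9 + 41·(11 − 16.4)/17 = 51.9°C.
Reverse: G+C = 11, N = 17 → Tm = 64.9 + 41·(11 − 16.4)/17 = 51.9°C.
|ΔTm| = |51.9 − 51.9| = 0.0°C, ≤ 4.3°C.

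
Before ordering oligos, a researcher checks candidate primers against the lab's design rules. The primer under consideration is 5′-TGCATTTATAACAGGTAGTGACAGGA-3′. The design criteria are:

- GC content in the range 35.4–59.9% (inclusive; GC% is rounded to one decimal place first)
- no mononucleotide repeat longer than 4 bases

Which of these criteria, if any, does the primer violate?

Meets all criteria.

Base counts: A=9, T=7, G=7, C=3 (length 26).
GC content: GC 10/26 = 38.5% ✓
homopolymer run: longest run = 3 ✓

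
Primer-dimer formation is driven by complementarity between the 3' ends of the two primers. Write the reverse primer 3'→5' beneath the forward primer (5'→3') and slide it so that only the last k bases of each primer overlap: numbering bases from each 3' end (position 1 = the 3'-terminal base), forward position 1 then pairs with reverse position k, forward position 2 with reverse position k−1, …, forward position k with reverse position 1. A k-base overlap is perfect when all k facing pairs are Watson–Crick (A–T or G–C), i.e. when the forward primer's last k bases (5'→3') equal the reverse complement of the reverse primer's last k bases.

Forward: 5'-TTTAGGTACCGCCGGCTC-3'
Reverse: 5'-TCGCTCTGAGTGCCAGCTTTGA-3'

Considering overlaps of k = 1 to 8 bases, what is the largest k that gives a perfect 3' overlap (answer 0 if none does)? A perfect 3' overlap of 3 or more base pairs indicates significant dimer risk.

Last 8 bases (5'→3') — forward …GCCGGCTC, reverse …AGCTTTGA.
Reverse complement of the reverse primer's last 8 bases: TCAAAGCT; its first k bases are the reverse complement of the reverse primer's last k bases, so a perfect k-base overlap needs the forward primer's last k bases to equal them.
Comparing (forward last k vs required): k=1: C vs T ✗; k=2: TC vs TC ✓; k=3: CTC vs TCA ✗; k=4: GCTC vs TCAA ✗; k=5: GGCTC vs TCAAA ✗; k=6: CGGCTC vs TCAAAG ✗; k=7: CCGGCTC vs TCAAAGC ✗; k=8: GCCGGCTC vs TCAAAGCT ✗.
Only k = 2 is perfect, so the longest perfect 3' overlap is 2.

Longest perfect overlap: 2 complementary base pairs; below the dimer-risk threshold (threshold 3).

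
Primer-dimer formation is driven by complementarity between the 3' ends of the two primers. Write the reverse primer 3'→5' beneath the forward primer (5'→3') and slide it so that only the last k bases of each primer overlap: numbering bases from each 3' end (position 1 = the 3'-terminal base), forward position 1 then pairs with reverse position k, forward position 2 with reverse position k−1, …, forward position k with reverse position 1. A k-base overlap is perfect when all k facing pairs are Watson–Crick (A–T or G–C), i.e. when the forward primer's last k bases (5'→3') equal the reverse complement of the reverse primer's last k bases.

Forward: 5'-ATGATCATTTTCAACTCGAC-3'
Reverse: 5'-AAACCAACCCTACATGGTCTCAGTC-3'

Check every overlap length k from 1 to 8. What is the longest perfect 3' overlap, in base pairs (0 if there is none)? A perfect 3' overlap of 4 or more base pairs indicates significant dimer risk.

Longest perfect overlap: 3 complementary base pairs; below the dimer-risk threshold (threshold 4).

Last 8 bases (5'→3') — forward …AACTCGAC, reverse …TCTCAGTC.
Reverse complement of the reverse primer's last 8 bases: GACTGAGA; its first k bases are the reverse complement of the reverse primer's last k bases, so a perfect k-base overlap needs the forward primer's last k bases to equal them.
Comparing (forward last k vs required): k=1: C vs G ✗; k=2: AC vs GA ✗; k=3: GAC vs GAC ✓; k=4: CGAC vs GACT ✗; k=5: TCGAC vs GACTG ✗; k=6: CTCGAC vs GACTGA ✗; k=7: ACTCGAC vs GACTGAG ✗; k=8: AACTCGAC vs GACTGAGA ✗.
Only k = 3 is perfect, so the longest perfect 3' overlap is 3.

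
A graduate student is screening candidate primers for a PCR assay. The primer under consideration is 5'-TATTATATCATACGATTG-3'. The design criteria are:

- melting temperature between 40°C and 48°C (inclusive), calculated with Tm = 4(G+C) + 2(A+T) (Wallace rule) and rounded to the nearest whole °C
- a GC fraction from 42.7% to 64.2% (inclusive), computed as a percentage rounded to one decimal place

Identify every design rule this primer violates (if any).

Base counts: A=6, T=8, G=2, C=2 (length 18).
Tm: Tm = 2·14 + 4·4 = 44°C ✓
GC content: GC 4/18 = 22.2%, outside 42.7–64.2% ✗

Fails: GC content.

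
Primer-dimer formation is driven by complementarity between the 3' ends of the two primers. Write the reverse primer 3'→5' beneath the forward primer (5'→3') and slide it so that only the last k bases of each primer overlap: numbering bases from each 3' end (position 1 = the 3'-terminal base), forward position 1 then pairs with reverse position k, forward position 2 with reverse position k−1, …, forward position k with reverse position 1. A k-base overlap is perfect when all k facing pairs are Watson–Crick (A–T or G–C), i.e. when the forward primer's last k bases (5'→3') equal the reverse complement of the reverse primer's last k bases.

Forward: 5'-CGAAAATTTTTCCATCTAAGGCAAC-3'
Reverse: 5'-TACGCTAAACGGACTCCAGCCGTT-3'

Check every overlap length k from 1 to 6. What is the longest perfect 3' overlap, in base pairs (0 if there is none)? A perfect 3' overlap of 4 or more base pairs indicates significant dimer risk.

Last 6 bases (5'→3') — forward …GGCAAC, reverse …GCCGTT.
Reverse complement of the reverse primer's last 6 bases: AACGGC; its first k bases are the reverse complement of the reverse primer's last k bases, so a perfect k-base overlap needs the forward primer's last k bases to equal them.
Comparing (forward last k vs required): k=1: C vs A ✗; k=2: AC vs AA ✗; k=3: AAC vs AAC ✓; k=4: CAAC vs AACG ✗; k=5: GCAAC vs AACGG ✗; k=6: GGCAAC vs AACGGC ✗.
Only k = 3 is perfect, so the longest perfect 3' overlap is 3.

Longest perfect overlap: 3 complementary base pairs; below the dimer-risk threshold (threshold 4).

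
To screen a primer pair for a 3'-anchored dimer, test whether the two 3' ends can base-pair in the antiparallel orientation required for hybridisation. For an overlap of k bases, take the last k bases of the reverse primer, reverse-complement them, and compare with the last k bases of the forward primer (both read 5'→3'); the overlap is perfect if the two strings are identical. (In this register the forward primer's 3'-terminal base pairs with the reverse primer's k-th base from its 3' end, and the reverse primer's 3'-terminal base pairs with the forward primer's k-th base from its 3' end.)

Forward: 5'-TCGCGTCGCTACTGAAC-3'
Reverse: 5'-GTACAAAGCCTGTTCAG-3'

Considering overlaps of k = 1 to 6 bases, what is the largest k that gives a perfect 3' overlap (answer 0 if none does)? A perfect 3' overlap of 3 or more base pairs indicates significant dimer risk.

Last 6 bases (5'→3') — forward …CTGAAC, reverse …GTTCAG.
Reverse complement of the reverse primer's last 6 bases: CTGAAC; its first k bases are the reverse complement of the reverse primer's last k bases, so a perfect k-base overlap needs the forward primer's last k bases to equal them.
Comparing (forward last k vs required): k=1: C vs C ✓; k=2: AC vs CT ✗; k=3: AAC vs CTG ✗; k=4: GAAC vs CTGA ✗; k=5: TGAAC vs CTGAA ✗; k=6: CTGAAC vs CTGAAC ✓.
Perfect overlaps at k = 1, 6; the largest is 6.

Longest perfect overlap: 6 complementary base pairs; significant dimer risk (threshold 3).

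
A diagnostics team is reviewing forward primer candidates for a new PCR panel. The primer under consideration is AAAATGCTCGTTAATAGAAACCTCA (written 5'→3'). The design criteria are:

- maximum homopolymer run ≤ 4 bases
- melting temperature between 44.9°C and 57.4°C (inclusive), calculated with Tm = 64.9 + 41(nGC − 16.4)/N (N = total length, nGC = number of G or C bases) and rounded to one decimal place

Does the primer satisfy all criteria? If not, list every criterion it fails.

Meets all criteria.

Base counts: A=11, T=6, G=3, C=5 (length 25).
homopolymer run: longest run = 4 ✓
Tm: Tm = 64.9 + 41·(8 − 16.4)/25 = 51.1°C ✓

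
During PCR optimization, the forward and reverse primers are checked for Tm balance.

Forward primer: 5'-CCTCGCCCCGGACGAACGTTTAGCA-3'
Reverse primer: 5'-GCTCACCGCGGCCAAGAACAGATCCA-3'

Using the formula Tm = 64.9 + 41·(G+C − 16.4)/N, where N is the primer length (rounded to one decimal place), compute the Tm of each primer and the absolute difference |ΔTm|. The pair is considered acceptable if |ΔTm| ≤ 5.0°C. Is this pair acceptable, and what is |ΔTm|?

|ΔTm| = 0.1°C; the pair is acceptable.

Forward: G+C = 16, N = 25 → Tm = 64.9 + 41·(16 − 16.4)/25 = 64.2°C.
Reverse: G+C = 16, N = 26 → Tm = 64.9 + 41·(16 − 16.4)/26 = 64.3°C.
|ΔTm| = |64.2 − 64.3| = 0.1°C, ≤ 5.0°C.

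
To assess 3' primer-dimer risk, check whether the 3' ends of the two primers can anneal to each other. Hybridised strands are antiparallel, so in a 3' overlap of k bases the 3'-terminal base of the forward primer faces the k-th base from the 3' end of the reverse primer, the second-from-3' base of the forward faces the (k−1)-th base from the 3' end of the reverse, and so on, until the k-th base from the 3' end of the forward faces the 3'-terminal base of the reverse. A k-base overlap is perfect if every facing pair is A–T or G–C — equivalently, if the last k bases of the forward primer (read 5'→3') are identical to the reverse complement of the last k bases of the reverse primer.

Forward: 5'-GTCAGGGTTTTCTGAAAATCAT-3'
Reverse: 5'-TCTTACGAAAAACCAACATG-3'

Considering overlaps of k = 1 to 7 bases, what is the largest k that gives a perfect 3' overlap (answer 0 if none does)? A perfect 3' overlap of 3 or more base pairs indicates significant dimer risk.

Last 7 bases (5'→3') — forward …AAATCAT, reverse …CAACATG.
Reverse complement of the reverse primer's last 7 bases: CATGTTG; its first k bases are the reverse complement of the reverse primer's last k bases, so a perfect k-base overlap needs the forward primer's last k bases to equal them.
Comparing (forward last k vs required): k=1: T vs C ✗; k=2: AT vs CA ✗; k=3: CAT vs CAT ✓; k=4: TCAT vs CATG ✗; k=5: ATCAT vs CATGT ✗; k=6: AATCAT vs CATGTT ✗; k=7: AAATCAT vs CATGTTG ✗.
Only k = 3 is perfect, so the longest perfect 3' overlap is 3.

Longest perfect overlap: 3 complementary base pairs; significant dimer risk (threshold 3).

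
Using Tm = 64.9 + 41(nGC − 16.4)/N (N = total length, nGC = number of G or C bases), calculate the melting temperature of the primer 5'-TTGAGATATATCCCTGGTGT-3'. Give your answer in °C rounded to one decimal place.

Base counts: A=4, T=8, G=5, C=3; G+C = 8, N = 20.
Tm = 64.9 + 41·(8 − 16.4)/20 = 64.9 + -344.40/20 = 47.7°C.

47.7°C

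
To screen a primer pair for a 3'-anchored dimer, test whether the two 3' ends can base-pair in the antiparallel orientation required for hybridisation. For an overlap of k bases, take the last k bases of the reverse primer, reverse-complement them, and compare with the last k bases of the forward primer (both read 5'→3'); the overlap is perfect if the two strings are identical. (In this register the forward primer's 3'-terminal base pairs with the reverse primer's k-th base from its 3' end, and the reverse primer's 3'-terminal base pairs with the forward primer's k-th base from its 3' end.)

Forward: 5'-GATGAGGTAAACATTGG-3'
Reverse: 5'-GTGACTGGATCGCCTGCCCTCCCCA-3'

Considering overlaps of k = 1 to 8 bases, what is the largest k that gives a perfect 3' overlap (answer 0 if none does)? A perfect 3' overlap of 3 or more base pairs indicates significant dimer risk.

Last 8 bases (5'→3') — forward …AACATTGG, reverse …CCTCCCCA.
Reverse complement of the reverse primer's last 8 bases: TGGGGAGG; its first k bases are the reverse complement of the reverse primer's last k bases, so a perfect k-base overlap needs the forward primer's last k bases to equal them.
Comparing (forward last k vs required): k=1: G vs T ✗; k=2: GG vs TG ✗; k=3: TGG vs TGG ✓; k=4: TTGG vs TGGG ✗; k=5: ATTGG vs TGGGG ✗; k=6: CATTGG vs TGGGGA ✗; k=7: ACATTGG vs TGGGGAG ✗; k=8: AACATTGG vs TGGGGAGG ✗.
Only k = 3 is perfect, so the longest perfect 3' overlap is 3.

Longest perfect overlap: 3 complementary base pairs; significant dimer risk (threshold 3).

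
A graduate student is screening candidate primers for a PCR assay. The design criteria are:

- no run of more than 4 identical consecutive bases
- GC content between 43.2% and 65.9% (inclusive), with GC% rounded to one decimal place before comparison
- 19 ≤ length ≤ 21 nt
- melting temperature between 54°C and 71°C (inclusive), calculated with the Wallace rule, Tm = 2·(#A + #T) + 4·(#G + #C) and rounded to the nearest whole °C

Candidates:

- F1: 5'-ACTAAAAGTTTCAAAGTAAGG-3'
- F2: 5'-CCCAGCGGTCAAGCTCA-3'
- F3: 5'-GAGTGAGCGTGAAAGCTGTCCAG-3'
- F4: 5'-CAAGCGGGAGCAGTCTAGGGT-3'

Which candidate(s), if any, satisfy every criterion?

F4 only.

F1 (21 nt, A=10 T=5 G=4 C=2): longest run = 4 ✓; GC 6/21 = 28.6%, outside 43.2–65.9% ✗; length 21 ✓; Tm = 2·15 + 4·6 = 54°C ✓ — fails.
F2 (17 nt, A=4 T=2 G=4 C=7): longest run = 3 ✓; GC 11/17 = 64.7% ✓; length 17, outside 19–21 ✗; Tm = 2·6 + 4·11 = 56°C ✓ — fails.
F3 (23 nt, A=6 T=4 G=9 C=4): longest run = 3 ✓; GC 13/23 = 56.5% ✓; length 23, outside 19–21 ✗; Tm = 2·10 + 4·13 = 72°C, outside 54–71°C ✗ — fails.
F4 (21 nt, A=5 T=3 G=9 C=4): longest run = 3 ✓; GC 13/21 = 61.9% ✓; length 21 ✓; Tm = 2·8 + 4·13 = 68°C ✓ — passes.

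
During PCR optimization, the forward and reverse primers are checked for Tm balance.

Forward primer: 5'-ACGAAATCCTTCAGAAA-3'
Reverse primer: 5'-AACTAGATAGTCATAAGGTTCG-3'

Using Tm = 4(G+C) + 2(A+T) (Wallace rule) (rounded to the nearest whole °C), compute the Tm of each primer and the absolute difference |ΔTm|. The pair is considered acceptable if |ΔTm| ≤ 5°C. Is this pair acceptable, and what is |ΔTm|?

Forward: A=8 T=3 G=2 C=4 → Tm = 2·11 + 4·6 = 46°C.
Reverse: A=8 T=6 G=5 C=3 → Tm = 2·14 + 4·8 = 60°C.
|ΔTm| = |46 − 60| = 14°C, > 5°C.

|ΔTm| = 14°C; the pair is not acceptable.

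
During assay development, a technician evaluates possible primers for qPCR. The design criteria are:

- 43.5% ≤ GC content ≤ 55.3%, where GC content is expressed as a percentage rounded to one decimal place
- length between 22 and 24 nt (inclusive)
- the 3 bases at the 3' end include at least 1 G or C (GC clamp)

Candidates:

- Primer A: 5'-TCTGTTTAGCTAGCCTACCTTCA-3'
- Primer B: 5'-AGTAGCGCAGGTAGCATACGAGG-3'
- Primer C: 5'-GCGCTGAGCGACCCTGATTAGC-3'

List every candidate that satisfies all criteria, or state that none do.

Primer A (23 nt, A=4 T=9 G=3 C=7): GC 10/23 = 43.5% ✓; length 23 ✓; 3' end TCA has 1 G/C ✓ — passes.
Primer B (23 nt, A=7 T=3 G=9 C=4): GC 13/23 = 56.5%, outside 43.5–55.3% ✗; length 23 ✓; 3' end AGG has 2 G/C ✓ — fails.
Primer C (22 nt, A=4 T=4 G=7 C=7): GC 14/22 = 63.6%, outside 43.5–55.3% ✗; length 22 ✓; 3' end AGC has 2 G/C ✓ — fails.

Primer A only.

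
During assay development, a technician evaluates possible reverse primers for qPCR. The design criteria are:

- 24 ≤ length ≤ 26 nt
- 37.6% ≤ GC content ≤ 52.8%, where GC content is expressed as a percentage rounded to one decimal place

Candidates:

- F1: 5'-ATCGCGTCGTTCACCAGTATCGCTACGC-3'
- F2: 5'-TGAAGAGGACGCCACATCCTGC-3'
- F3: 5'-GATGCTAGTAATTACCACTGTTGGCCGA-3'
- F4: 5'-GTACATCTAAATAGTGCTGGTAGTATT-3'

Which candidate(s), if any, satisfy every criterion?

F1 (28 nt, A=5 T=7 G=6 C=10): length 28, outside 24–26 ✗; GC 16/28 = 57.1%, outside 37.6–52.8% ✗ — fails.
F2 (22 nt, A=6 T=3 G=6 C=7): length 22, outside 24–26 ✗; GC 13/22 = 59.1%, outside 37.6–52.8% ✗ — fails.
F3 (28 nt, A=7 T=8 G=7 C=6): length 28, outside 24–26 ✗; GC 13/28 = 46.4% ✓ — fails.
F4 (27 nt, A=8 T=10 G=6 C=3): length 27, outside 24–26 ✗; GC 9/27 = 33.3%, outside 37.6–52.8% ✗ — fails.

None of the candidates satisfy all criteria.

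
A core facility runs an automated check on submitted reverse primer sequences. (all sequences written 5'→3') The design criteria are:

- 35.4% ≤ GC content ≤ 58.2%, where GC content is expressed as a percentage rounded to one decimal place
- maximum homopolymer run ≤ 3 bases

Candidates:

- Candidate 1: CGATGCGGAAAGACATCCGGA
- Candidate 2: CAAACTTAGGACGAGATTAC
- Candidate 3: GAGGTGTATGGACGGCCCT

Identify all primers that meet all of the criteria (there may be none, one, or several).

Candidate 1 (21 nt, A=7 T=2 G=7 C=5): GC 12/21 = 57.1% ✓; longest run = 3 ✓ — passes.
Candidate 2 (20 nt, A=8 T=4 G=4 C=4): GC 8/20 = 40.0% ✓; longest run = 3 ✓ — passes.
Candidate 3 (19 nt, A=3 T=4 G=8 C=4): GC 12/19 = 63.2%, outside 35.4–58.2% ✗; longest run = 3 ✓ — fails.

Candidate 1 and Candidate 2.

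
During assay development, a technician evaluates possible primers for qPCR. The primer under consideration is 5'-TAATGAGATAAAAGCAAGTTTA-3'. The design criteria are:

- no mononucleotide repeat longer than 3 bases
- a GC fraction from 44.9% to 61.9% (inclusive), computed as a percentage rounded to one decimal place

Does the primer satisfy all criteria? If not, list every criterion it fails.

Base counts: A=11, T=6, G=4, C=1 (length 22).
homopolymer run: longest run = 4, exceeds 3 ✗
GC content: GC 5/22 = 22.7%, outside 44.9–61.9% ✗

Fails: homopolymer run, GC content.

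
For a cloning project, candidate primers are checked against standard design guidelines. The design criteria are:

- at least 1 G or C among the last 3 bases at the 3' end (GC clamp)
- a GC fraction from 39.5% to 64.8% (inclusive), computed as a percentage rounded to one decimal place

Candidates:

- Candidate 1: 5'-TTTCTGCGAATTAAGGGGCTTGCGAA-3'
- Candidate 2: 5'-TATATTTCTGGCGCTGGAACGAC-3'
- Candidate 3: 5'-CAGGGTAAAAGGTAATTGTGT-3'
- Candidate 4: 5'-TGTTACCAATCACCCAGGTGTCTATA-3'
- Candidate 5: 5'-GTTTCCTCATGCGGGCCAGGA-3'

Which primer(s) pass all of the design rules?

Candidate 1, Candidate 2 and Candidate 5.

Candidate 1 (26 nt, A=6 T=8 G=8 C=4): 3' end GAA has 1 G/C ✓; GC 12/26 = 46.2% ✓ — passes.
Candidate 2 (23 nt, A=5 T=7 G=6 C=5): 3' end GAC has 2 G/C ✓; GC 11/23 = 47.8% ✓ — passes.
Candidate 3 (21 nt, A=7 T=6 G=7 C=1): 3' end TGT has 1 G/C ✓; GC 8/21 = 38.1%, outside 39.5–64.8% ✗ — fails.
Candidate 4 (26 nt, A=7 T=8 G=4 C=7): 3' end ATA has 0 G/C, need ≥1 ✗; GC 11/26 = 42.3% ✓ — fails.
Candidate 5 (21 nt, A=3 T=5 G=7 C=6): 3' end GGA has 2 G/C ✓; GC 13/21 = 61.9% ✓ — passes.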